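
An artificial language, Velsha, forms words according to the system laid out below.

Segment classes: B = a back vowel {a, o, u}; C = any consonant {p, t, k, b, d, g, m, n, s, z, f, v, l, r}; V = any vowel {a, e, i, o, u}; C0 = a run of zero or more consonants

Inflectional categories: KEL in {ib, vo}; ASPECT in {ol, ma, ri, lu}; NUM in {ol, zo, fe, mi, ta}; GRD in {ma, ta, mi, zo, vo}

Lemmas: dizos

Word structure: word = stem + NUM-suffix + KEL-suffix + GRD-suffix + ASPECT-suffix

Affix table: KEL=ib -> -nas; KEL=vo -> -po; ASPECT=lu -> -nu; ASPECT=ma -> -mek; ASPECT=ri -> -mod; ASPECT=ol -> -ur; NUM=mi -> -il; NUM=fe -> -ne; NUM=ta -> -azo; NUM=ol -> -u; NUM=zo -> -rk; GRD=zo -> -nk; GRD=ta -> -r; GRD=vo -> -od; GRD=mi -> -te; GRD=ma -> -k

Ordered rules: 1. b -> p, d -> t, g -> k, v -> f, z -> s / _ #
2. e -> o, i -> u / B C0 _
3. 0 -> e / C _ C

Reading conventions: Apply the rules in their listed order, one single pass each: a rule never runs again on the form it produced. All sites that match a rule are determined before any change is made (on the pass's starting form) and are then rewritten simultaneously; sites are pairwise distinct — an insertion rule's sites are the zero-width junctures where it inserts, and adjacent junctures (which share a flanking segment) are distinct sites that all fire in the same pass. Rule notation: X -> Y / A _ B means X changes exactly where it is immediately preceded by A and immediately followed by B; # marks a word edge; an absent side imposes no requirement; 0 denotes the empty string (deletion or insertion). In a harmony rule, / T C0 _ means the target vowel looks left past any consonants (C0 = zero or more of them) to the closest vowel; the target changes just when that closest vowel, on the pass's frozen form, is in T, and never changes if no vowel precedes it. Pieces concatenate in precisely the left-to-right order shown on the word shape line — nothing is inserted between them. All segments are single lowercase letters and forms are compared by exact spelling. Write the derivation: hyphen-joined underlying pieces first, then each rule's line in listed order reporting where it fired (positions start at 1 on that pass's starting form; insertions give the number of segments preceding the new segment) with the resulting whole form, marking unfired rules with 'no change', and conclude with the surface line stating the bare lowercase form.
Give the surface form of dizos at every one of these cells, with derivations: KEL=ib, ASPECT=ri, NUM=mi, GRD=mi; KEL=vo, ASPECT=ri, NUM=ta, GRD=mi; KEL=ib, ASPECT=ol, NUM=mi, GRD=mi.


cell KEL=ib, ASPECT=ri, NUM=mi, GRD=mi:
underlying: dizos-il-nas-te-mod
1. b -> p, d -> t, g -> k, v -> f, z -> s / _ #: fires at position(s) 15: dizosilnastemot
2. e -> o, i -> u / B C0 _: fires at position(s) 6, 12: dizosulnastomot
3. 0 -> e / C _ C: inserts after position(s) 7, 10: dizosulenasetomot
surface: dizosulenasetomot

cell KEL=vo, ASPECT=ri, NUM=ta, GRD=mi:
underlying: dizos-azo-po-te-mod
1. b -> p, d -> t, g -> k, v -> f, z -> s / _ #: fires at position(s) 15: dizosazopotemot
2. e -> o, i -> u / B C0 _: fires at position(s) 12: dizosazopotomot
3. 0 -> e / C _ C: no change
surface: dizosazopotomot

cell KEL=ib, ASPECT=ol, NUM=mi, GRD=mi:
underlying: dizos-il-nas-te-ur
1. b -> p, d -> t, g -> k, v -> f, z -> s / _ #: no change
2. e -> o, i -> u / B C0 _: fires at position(s) 6, 12: dizosulnastour
3. 0 -> e / C _ C: inserts after position(s) 7, 10: dizosulenasetour
surface: dizosulenasetour


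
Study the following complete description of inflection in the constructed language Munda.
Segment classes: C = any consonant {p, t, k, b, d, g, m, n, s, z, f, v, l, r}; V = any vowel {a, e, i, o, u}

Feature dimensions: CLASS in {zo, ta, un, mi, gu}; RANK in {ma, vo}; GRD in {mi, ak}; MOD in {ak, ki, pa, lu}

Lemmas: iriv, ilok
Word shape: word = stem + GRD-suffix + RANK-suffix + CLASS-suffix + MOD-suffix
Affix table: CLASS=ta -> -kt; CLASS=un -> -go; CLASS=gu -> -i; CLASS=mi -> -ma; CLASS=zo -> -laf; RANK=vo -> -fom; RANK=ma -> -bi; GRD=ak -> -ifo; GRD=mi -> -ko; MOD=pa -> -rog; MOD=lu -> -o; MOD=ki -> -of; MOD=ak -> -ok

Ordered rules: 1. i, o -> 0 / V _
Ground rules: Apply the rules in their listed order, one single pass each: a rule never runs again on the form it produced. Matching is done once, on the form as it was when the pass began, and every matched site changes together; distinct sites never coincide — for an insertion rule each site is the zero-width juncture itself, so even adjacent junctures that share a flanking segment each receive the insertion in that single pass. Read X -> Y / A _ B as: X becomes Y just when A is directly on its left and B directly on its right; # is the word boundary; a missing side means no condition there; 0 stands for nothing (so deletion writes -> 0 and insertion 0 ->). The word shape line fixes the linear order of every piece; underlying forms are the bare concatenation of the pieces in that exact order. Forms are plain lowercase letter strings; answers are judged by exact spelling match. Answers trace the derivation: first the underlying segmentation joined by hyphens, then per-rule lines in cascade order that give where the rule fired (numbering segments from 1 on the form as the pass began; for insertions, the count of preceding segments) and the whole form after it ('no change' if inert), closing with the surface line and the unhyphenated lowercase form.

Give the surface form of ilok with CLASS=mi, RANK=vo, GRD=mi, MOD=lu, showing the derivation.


underlying: ilok-ko-fom-ma-o
1. i, o -> 0 / V _: fires at position(s) 12: ilokkofomma
surface: ilokkofomma


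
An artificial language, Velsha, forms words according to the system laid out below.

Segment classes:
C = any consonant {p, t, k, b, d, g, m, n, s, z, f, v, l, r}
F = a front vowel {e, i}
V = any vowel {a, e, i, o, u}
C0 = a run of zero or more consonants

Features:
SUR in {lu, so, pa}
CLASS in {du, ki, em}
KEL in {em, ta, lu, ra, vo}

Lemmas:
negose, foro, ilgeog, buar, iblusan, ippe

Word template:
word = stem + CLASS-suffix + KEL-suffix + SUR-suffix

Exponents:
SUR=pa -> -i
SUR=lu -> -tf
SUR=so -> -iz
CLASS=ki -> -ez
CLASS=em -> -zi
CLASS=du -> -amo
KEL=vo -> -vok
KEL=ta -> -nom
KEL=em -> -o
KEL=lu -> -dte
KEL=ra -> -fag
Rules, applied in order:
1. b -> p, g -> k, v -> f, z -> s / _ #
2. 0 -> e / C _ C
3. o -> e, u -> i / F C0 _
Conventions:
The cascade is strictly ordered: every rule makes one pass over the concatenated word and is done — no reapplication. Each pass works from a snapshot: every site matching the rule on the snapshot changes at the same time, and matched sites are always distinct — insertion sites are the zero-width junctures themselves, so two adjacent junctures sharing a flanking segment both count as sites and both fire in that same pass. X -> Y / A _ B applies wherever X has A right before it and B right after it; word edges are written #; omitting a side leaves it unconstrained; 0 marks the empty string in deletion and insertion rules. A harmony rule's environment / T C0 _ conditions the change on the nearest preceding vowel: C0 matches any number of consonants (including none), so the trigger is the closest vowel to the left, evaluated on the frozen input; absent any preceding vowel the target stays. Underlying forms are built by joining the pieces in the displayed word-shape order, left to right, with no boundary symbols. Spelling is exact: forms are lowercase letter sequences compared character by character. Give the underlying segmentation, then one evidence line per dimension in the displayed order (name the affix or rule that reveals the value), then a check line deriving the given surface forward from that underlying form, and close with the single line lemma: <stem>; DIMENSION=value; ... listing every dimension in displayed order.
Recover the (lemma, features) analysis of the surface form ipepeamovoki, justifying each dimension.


underlying: ippe-amo-vok-i
SUR=pa - signalled by the affix -i
CLASS=du - signalled by the affix -amo
KEL=vo - signalled by the affix -vok
check: ippeamovoki -> ippeamovoki -> ipepeamovoki -> ipepeamovoki
lemma: ippe; SUR=pa; CLASS=du; KEL=vo


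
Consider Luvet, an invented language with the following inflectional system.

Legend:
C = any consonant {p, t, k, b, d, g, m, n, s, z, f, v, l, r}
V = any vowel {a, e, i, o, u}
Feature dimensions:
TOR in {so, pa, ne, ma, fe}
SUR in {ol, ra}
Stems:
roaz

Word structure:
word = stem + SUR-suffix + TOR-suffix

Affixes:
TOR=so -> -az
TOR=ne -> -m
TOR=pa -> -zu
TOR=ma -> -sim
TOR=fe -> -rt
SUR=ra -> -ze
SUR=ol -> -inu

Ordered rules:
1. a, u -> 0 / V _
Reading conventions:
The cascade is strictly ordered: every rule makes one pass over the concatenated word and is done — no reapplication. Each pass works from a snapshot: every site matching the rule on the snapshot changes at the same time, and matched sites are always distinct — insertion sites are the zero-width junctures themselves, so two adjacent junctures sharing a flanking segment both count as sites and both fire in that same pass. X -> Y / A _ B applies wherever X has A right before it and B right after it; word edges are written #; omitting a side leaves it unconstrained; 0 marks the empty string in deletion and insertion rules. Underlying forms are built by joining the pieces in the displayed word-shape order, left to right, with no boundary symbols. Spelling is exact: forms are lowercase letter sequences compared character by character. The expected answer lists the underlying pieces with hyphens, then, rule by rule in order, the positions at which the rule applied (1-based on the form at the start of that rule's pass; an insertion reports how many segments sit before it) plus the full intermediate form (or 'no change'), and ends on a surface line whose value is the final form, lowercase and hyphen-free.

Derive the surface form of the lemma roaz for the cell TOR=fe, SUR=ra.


underlying: roaz-ze-rt
1. a, u -> 0 / V _: fires at position(s) 3: rozzert
surface: rozzert


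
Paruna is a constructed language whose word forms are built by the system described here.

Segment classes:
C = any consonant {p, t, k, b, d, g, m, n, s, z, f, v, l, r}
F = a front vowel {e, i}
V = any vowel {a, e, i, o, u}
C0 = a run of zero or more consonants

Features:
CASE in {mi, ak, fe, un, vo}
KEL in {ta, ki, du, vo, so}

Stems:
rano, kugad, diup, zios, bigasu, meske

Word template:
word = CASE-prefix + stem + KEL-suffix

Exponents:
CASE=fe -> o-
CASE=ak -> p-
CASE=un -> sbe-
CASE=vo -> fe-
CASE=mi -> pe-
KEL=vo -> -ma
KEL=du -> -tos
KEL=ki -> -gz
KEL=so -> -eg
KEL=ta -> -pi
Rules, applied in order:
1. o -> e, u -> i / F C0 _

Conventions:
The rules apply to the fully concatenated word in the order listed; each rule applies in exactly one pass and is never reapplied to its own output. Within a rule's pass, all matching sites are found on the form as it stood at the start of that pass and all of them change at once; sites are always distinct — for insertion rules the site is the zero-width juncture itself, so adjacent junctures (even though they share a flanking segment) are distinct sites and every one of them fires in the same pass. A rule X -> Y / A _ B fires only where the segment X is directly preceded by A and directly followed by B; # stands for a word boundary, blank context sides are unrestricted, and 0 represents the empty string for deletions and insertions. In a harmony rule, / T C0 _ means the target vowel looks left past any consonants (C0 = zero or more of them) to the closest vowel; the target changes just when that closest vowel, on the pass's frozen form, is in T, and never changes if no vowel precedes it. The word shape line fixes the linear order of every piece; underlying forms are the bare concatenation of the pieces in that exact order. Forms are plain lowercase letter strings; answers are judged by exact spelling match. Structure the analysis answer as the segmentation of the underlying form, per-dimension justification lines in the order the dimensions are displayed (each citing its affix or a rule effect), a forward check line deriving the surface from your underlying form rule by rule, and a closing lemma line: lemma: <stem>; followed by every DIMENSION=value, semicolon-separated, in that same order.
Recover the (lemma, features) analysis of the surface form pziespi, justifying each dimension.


underlying: p-zios-pi
CASE=ak - signalled by the affix p-
KEL=ta - signalled by the affix -pi
check: pziospi -> pziespi
lemma: zios; CASE=ak; KEL=ta


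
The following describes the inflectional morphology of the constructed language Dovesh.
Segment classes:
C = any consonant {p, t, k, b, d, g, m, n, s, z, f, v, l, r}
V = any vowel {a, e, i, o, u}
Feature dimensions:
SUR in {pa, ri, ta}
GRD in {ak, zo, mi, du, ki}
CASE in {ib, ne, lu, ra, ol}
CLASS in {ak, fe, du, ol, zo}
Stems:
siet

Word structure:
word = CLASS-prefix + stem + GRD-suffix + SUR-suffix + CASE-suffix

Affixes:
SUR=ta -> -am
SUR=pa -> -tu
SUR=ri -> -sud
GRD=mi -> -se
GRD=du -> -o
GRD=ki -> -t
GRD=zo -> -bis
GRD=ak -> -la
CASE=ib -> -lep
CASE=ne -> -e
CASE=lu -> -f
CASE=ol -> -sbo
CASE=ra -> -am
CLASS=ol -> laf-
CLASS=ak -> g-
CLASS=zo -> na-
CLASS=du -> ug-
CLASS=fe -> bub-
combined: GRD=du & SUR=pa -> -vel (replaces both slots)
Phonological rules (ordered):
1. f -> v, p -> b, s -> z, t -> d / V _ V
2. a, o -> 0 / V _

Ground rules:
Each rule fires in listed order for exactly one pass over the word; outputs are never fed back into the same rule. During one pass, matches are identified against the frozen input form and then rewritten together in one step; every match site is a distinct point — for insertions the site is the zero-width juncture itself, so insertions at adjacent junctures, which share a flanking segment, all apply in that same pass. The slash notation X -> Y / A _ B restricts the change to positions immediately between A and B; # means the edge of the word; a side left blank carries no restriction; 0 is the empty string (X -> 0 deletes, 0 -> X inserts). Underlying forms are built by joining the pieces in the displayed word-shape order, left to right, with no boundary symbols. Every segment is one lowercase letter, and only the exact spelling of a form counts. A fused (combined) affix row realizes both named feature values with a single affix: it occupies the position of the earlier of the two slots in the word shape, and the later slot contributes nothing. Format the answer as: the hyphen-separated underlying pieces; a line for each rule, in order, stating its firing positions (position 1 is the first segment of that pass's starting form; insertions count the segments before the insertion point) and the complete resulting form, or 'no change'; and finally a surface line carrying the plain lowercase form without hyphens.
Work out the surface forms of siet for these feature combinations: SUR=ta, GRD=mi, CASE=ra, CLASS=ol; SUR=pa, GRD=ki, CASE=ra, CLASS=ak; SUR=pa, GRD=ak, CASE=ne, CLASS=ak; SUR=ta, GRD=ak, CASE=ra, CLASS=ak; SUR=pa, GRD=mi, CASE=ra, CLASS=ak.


cell SUR=ta, GRD=mi, CASE=ra, CLASS=ol:
underlying: laf-siet-se-am-am
1. f -> v, p -> b, s -> z, t -> d / V _ V: no change
2. a, o -> 0 / V _: fires at position(s) 10: lafsietsemam
surface: lafsietsemam

cell SUR=pa, GRD=ki, CASE=ra, CLASS=ak:
underlying: g-siet-t-tu-am
1. f -> v, p -> b, s -> z, t -> d / V _ V: no change
2. a, o -> 0 / V _: fires at position(s) 9: gsietttum
surface: gsietttum

cell SUR=pa, GRD=ak, CASE=ne, CLASS=ak:
underlying: g-siet-la-tu-e
1. f -> v, p -> b, s -> z, t -> d / V _ V: fires at position(s) 8: gsietladue
2. a, o -> 0 / V _: no change
surface: gsietladue

cell SUR=ta, GRD=ak, CASE=ra, CLASS=ak:
underlying: g-siet-la-am-am
1. f -> v, p -> b, s -> z, t -> d / V _ V: no change
2. a, o -> 0 / V _: fires at position(s) 8: gsietlamam
surface: gsietlamam

cell SUR=pa, GRD=mi, CASE=ra, CLASS=ak:
underlying: g-siet-se-tu-am
1. f -> v, p -> b, s -> z, t -> d / V _ V: fires at position(s) 8: gsietseduam
2. a, o -> 0 / V _: fires at position(s) 10: gsietsedum
surface: gsietsedum


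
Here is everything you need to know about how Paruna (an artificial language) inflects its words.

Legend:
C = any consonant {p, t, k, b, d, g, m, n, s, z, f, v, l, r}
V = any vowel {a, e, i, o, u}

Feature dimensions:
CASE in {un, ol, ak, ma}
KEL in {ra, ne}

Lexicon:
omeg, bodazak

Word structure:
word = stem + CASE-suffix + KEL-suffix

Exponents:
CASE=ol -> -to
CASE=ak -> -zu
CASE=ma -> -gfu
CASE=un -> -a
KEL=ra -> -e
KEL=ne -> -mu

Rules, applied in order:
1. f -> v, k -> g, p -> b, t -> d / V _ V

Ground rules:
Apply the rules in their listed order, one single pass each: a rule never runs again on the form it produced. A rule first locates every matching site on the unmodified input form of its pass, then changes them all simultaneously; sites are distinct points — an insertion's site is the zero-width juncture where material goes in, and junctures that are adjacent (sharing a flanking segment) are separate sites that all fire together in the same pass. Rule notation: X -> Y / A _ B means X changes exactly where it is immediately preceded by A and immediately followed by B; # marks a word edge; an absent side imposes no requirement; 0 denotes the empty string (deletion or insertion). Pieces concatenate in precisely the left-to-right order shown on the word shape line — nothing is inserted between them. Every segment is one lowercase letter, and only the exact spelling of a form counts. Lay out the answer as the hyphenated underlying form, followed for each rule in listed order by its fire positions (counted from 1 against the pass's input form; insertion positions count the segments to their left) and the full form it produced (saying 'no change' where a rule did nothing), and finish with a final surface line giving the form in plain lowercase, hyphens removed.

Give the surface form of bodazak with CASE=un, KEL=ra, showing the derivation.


underlying: bodazak-a-e
1. f -> v, k -> g, p -> b, t -> d / V _ V: fires at position(s) 7: bodazagae
surface: bodazagae


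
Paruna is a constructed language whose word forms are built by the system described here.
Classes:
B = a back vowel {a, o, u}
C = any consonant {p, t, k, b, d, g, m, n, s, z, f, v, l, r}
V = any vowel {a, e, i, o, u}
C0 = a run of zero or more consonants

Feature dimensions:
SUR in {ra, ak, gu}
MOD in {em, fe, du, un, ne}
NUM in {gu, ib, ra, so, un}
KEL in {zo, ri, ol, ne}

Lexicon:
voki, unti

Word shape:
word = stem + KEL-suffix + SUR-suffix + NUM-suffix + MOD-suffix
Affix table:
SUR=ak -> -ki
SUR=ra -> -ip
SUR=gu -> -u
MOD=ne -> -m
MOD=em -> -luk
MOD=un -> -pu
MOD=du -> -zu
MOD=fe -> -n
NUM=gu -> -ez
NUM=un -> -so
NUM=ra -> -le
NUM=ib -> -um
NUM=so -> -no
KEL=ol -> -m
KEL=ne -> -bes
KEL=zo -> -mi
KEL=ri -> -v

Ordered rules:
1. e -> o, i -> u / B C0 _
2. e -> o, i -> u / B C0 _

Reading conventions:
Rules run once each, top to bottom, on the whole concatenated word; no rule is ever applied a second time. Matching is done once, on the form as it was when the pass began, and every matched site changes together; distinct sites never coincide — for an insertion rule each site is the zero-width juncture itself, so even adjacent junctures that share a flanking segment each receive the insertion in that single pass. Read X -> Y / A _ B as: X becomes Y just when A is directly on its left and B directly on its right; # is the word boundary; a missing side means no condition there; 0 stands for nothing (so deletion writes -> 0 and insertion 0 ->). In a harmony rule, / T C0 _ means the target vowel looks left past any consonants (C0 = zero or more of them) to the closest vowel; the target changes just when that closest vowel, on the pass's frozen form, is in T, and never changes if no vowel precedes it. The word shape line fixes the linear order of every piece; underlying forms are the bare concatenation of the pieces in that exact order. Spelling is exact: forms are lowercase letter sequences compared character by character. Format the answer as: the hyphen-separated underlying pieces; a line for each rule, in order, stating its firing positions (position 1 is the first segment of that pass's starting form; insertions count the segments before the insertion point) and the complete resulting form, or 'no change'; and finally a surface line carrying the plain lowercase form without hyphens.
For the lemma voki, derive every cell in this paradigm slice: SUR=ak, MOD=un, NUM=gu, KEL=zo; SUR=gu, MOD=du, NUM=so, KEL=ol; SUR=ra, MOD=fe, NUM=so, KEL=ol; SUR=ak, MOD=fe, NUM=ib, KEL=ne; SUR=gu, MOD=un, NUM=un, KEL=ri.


cell SUR=ak, MOD=un, NUM=gu, KEL=zo:
underlying: voki-mi-ki-ez-pu
1. e -> o, i -> u / B C0 _: fires at position(s) 4: vokumikiezpu
2. e -> o, i -> u / B C0 _: fires at position(s) 6: vokumukiezpu
surface: vokumukiezpu

cell SUR=gu, MOD=du, NUM=so, KEL=ol:
underlying: voki-m-u-no-zu
1. e -> o, i -> u / B C0 _: fires at position(s) 4: vokumunozu
2. e -> o, i -> u / B C0 _: no change
surface: vokumunozu

cell SUR=ra, MOD=fe, NUM=so, KEL=ol:
underlying: voki-m-ip-no-n
1. e -> o, i -> u / B C0 _: fires at position(s) 4: vokumipnon
2. e -> o, i -> u / B C0 _: fires at position(s) 6: vokumupnon
surface: vokumupnon

cell SUR=ak, MOD=fe, NUM=ib, KEL=ne:
underlying: voki-bes-ki-um-n
1. e -> o, i -> u / B C0 _: fires at position(s) 4: vokubeskiumn
2. e -> o, i -> u / B C0 _: fires at position(s) 6: vokuboskiumn
surface: vokuboskiumn

cell SUR=gu, MOD=un, NUM=un, KEL=ri:
underlying: voki-v-u-so-pu
1. e -> o, i -> u / B C0 _: fires at position(s) 4: vokuvusopu
2. e -> o, i -> u / B C0 _: no change
surface: vokuvusopu


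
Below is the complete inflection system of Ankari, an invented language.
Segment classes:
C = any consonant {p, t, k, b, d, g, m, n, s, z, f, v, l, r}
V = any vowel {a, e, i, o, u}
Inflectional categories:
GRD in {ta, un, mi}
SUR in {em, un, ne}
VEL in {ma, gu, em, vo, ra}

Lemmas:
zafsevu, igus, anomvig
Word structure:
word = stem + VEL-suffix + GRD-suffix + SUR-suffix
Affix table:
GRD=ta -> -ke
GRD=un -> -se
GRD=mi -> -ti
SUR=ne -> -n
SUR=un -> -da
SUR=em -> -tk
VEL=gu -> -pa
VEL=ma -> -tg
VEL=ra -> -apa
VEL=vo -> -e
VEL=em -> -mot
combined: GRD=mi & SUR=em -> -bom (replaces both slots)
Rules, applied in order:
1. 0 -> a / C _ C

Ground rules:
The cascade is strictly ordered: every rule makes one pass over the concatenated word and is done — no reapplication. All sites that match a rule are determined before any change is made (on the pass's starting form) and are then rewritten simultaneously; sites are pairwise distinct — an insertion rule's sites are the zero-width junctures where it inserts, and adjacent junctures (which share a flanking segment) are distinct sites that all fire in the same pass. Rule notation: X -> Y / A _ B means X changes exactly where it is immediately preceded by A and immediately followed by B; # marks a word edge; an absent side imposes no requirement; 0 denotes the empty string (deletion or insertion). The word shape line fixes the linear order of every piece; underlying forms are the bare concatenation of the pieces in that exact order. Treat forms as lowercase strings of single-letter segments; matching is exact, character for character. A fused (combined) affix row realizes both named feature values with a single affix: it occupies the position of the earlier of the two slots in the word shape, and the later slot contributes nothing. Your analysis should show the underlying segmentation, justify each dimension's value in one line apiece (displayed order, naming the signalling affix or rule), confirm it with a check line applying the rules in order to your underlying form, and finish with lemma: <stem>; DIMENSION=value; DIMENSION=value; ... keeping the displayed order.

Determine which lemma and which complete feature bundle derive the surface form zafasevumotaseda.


underlying: zafsevu-mot-se-da
GRD=un - signalled by the affix -se
SUR=un - signalled by the affix -da
VEL=em - signalled by the affix -mot
check: zafsevumotseda -> zafasevumotaseda
lemma: zafsevu; GRD=un; SUR=un; VEL=em


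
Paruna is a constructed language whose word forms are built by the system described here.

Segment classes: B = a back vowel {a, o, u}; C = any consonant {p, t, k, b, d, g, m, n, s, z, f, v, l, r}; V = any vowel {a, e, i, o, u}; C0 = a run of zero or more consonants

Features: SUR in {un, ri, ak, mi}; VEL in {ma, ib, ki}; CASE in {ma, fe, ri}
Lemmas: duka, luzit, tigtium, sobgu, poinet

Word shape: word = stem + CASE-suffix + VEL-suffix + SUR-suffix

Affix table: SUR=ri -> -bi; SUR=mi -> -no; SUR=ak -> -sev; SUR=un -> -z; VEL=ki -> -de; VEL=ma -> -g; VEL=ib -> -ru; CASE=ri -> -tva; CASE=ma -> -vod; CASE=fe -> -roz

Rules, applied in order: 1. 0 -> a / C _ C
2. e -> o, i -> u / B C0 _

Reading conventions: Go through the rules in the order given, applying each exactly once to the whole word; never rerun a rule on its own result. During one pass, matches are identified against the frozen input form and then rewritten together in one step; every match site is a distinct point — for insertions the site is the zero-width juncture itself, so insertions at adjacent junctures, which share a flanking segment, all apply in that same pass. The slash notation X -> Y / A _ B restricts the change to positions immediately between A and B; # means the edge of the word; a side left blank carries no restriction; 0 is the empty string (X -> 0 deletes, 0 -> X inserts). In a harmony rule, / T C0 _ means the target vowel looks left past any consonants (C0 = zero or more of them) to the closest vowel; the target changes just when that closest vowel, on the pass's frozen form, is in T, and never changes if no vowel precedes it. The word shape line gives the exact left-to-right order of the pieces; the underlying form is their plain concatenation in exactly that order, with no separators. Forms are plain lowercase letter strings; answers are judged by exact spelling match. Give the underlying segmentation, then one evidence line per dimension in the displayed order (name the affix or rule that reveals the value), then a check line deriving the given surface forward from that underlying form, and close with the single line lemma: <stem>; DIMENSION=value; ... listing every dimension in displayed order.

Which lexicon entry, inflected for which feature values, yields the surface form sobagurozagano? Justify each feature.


underlying: sobgu-roz-g-no
SUR=mi - signalled by the affix -no
VEL=ma - signalled by the affix -g
CASE=fe - signalled by the affix -roz
check: sobgurozgno -> sobagurozagano -> sobagurozagano
lemma: sobgu; SUR=mi; VEL=ma; CASE=fe


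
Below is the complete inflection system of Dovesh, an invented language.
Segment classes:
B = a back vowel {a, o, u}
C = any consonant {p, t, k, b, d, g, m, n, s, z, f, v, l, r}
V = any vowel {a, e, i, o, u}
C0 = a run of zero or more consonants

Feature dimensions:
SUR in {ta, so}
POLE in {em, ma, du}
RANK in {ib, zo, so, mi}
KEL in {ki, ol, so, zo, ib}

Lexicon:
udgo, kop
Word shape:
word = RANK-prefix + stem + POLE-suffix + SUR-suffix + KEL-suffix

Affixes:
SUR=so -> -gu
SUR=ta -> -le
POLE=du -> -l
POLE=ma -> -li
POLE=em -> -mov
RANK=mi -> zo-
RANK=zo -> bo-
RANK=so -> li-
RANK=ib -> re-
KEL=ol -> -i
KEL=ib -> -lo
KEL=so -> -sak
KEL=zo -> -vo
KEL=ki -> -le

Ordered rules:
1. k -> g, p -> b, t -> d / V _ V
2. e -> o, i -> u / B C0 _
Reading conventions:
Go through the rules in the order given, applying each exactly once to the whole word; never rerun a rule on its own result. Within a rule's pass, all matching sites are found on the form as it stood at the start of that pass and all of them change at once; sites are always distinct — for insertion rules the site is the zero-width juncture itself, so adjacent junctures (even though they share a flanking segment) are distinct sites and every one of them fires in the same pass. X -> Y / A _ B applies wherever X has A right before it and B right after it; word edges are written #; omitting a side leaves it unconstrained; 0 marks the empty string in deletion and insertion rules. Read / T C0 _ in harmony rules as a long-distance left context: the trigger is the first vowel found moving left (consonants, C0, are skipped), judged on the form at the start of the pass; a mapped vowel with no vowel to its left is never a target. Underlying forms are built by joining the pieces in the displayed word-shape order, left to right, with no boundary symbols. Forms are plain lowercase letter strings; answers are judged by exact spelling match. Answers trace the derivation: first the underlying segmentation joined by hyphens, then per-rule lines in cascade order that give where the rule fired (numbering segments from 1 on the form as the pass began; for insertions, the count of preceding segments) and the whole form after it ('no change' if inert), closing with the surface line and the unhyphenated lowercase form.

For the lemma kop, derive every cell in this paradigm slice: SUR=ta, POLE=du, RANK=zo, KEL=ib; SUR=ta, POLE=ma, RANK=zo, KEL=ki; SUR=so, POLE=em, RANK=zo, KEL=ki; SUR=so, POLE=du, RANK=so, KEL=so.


cell SUR=ta, POLE=du, RANK=zo, KEL=ib:
underlying: bo-kop-l-le-lo
1. k -> g, p -> b, t -> d / V _ V: fires at position(s) 3: bogopllelo
2. e -> o, i -> u / B C0 _: fires at position(s) 8: bogopllolo
surface: bogopllolo

cell SUR=ta, POLE=ma, RANK=zo, KEL=ki:
underlying: bo-kop-li-le-le
1. k -> g, p -> b, t -> d / V _ V: fires at position(s) 3: bogoplilele
2. e -> o, i -> u / B C0 _: fires at position(s) 7: bogoplulele
surface: bogoplulele

cell SUR=so, POLE=em, RANK=zo, KEL=ki:
underlying: bo-kop-mov-gu-le
1. k -> g, p -> b, t -> d / V _ V: fires at position(s) 3: bogopmovgule
2. e -> o, i -> u / B C0 _: fires at position(s) 12: bogopmovgulo
surface: bogopmovgulo

cell SUR=so, POLE=du, RANK=so, KEL=so:
underlying: li-kop-l-gu-sak
1. k -> g, p -> b, t -> d / V _ V: fires at position(s) 3: ligoplgusak
2. e -> o, i -> u / B C0 _: no change
surface: ligoplgusak


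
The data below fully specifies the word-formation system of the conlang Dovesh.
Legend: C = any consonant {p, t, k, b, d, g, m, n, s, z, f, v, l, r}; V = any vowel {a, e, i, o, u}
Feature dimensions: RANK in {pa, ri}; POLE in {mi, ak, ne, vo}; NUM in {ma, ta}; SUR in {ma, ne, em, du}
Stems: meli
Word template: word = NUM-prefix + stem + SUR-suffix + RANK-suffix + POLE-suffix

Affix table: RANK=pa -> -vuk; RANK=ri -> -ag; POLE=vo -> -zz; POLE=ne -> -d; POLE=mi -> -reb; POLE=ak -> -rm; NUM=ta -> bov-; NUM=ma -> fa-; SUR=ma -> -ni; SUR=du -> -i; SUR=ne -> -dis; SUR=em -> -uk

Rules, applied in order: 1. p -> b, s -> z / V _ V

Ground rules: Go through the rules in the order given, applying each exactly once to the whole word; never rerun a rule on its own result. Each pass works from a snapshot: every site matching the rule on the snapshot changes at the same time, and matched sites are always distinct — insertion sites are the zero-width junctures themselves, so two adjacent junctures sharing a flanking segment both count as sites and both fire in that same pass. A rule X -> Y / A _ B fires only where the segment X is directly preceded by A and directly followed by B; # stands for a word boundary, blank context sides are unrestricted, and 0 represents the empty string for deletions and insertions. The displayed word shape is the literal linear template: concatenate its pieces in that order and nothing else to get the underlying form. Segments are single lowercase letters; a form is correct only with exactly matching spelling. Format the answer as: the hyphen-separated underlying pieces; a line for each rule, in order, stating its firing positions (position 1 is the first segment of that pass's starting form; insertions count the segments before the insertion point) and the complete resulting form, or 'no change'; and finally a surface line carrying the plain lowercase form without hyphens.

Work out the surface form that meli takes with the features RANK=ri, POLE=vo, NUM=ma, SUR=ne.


underlying: fa-meli-dis-ag-zz
1. p -> b, s -> z / V _ V: fires at position(s) 9: famelidizagzz
surface: famelidizagzz


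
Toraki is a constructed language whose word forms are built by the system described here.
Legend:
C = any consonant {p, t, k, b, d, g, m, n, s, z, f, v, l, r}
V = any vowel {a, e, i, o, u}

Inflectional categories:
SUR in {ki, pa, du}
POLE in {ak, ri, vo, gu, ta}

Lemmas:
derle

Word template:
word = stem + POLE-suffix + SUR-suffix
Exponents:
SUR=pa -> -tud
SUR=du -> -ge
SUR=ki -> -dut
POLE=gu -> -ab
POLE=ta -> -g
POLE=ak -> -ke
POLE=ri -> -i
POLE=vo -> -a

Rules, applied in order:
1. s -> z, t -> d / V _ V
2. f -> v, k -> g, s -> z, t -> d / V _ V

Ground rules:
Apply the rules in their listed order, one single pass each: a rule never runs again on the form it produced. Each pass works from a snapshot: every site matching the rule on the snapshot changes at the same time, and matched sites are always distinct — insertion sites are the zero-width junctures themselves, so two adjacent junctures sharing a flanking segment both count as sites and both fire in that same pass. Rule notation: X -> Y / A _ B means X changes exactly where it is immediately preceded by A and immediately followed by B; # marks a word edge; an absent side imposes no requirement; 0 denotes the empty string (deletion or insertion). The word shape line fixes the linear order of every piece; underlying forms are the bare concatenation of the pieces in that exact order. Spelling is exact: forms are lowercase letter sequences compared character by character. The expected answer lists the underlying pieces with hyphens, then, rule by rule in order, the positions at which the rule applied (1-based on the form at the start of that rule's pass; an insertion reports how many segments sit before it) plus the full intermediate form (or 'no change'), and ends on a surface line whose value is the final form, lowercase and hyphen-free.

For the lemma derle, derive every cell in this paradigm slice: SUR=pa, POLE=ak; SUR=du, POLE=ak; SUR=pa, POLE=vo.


cell SUR=pa, POLE=ak:
underlying: derle-ke-tud
1. s -> z, t -> d / V _ V: fires at position(s) 8: derlekedud
2. f -> v, k -> g, s -> z, t -> d / V _ V: fires at position(s) 6: derlegedud
surface: derlegedud

cell SUR=du, POLE=ak:
underlying: derle-ke-ge
1. s -> z, t -> d / V _ V: no change
2. f -> v, k -> g, s -> z, t -> d / V _ V: fires at position(s) 6: derlegege
surface: derlegege

cell SUR=pa, POLE=vo:
underlying: derle-a-tud
1. s -> z, t -> d / V _ V: fires at position(s) 7: derleadud
2. f -> v, k -> g, s -> z, t -> d / V _ V: no change
surface: derleadud


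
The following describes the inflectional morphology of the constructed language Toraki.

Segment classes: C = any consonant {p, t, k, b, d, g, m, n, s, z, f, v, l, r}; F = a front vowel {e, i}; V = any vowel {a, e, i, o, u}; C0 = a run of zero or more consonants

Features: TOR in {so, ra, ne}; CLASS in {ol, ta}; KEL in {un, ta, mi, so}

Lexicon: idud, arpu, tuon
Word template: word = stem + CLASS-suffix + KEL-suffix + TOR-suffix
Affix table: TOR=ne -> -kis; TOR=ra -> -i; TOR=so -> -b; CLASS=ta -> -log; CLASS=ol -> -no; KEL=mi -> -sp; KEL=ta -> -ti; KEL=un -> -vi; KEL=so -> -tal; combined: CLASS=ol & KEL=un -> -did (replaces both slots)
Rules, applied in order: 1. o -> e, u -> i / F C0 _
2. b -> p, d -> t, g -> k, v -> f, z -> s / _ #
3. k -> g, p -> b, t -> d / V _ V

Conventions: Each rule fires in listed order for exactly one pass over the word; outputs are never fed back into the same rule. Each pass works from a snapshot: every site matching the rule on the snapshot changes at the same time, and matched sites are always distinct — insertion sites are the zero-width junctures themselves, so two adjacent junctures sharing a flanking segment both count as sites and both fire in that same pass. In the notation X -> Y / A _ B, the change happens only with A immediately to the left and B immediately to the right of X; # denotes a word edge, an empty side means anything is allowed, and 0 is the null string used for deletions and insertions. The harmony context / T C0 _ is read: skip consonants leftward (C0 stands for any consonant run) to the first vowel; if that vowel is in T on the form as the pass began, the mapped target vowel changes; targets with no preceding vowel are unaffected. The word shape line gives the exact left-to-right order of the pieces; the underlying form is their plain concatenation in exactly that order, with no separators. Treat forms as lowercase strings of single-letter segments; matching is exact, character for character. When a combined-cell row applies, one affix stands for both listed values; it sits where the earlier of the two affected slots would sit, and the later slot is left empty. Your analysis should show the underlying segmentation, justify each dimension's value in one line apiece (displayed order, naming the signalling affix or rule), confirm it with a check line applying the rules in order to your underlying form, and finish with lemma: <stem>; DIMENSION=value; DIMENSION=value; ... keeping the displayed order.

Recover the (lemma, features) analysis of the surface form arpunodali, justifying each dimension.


underlying: arpu-no-tal-i
TOR=ra - signalled by the affix -i
CLASS=ol - signalled by the affix -no
KEL=so - signalled by the affix -tal
check: arpunotali -> arpunotali -> arpunotali -> arpunodali
lemma: arpu; TOR=ra; CLASS=ol; KEL=so


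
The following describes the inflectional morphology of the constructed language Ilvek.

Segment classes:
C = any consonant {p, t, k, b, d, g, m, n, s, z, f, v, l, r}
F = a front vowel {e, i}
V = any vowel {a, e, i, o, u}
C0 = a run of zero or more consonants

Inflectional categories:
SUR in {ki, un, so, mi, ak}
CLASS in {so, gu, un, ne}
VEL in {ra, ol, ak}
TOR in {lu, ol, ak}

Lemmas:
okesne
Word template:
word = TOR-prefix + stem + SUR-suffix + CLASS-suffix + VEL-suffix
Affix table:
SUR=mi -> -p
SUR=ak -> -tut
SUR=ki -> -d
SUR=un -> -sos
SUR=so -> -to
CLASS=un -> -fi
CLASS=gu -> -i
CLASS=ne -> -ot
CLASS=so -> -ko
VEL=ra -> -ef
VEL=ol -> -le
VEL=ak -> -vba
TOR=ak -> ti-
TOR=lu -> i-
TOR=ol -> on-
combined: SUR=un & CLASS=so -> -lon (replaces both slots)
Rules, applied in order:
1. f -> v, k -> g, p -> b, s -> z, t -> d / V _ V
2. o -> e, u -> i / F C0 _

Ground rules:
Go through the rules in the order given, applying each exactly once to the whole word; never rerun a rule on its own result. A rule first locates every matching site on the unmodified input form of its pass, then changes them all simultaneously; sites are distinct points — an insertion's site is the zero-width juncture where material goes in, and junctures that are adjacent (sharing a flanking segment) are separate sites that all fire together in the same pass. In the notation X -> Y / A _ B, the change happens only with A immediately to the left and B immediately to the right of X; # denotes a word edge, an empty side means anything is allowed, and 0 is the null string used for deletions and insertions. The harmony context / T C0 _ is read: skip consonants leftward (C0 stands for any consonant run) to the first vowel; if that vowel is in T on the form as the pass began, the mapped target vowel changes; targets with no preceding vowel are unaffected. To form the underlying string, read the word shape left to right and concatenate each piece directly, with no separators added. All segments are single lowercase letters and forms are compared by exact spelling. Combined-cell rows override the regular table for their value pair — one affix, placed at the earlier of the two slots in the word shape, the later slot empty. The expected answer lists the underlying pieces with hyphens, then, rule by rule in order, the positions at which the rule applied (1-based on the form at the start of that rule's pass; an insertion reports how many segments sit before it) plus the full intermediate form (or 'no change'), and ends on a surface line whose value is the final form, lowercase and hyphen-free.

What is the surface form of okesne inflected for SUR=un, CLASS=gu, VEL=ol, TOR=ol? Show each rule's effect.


underlying: on-okesne-sos-i-le
1. f -> v, k -> g, p -> b, s -> z, t -> d / V _ V: fires at position(s) 4, 9, 11: onogesnezozile
2. o -> e, u -> i / F C0 _: fires at position(s) 10: onogesnezezile
surface: onogesnezezile


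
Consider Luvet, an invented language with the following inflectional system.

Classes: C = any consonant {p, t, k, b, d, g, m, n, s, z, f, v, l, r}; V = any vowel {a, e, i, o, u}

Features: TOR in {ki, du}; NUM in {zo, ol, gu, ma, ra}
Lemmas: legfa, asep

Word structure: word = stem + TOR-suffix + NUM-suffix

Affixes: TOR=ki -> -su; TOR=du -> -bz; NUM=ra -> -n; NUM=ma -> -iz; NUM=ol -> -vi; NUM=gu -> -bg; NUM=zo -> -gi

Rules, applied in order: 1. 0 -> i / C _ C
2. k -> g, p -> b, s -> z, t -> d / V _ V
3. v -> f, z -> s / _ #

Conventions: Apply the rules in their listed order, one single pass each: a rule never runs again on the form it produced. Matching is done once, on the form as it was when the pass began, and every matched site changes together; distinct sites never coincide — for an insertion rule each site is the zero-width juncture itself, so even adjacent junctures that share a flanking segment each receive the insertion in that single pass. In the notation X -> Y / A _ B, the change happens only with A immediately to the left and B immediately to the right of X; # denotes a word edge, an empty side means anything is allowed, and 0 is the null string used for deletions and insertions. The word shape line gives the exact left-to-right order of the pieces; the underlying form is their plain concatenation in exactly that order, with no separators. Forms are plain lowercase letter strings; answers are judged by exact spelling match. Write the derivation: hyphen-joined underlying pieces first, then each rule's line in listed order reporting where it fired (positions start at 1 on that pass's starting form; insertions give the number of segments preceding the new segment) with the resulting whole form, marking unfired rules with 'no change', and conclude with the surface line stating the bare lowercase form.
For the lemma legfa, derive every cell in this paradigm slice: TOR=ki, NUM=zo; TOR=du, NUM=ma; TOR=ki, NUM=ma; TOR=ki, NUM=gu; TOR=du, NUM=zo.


cell TOR=ki, NUM=zo:
underlying: legfa-su-gi
1. 0 -> i / C _ C: inserts after position(s) 3: legifasugi
2. k -> g, p -> b, s -> z, t -> d / V _ V: fires at position(s) 7: legifazugi
3. v -> f, z -> s / _ #: no change
surface: legifazugi

cell TOR=du, NUM=ma:
underlying: legfa-bz-iz
1. 0 -> i / C _ C: inserts after position(s) 3, 6: legifabiziz
2. k -> g, p -> b, s -> z, t -> d / V _ V: no change
3. v -> f, z -> s / _ #: fires at position(s) 11: legifabizis
surface: legifabizis

cell TOR=ki, NUM=ma:
underlying: legfa-su-iz
1. 0 -> i / C _ C: inserts after position(s) 3: legifasuiz
2. k -> g, p -> b, s -> z, t -> d / V _ V: fires at position(s) 7: legifazuiz
3. v -> f, z -> s / _ #: fires at position(s) 10: legifazuis
surface: legifazuis

cell TOR=ki, NUM=gu:
underlying: legfa-su-bg
1. 0 -> i / C _ C: inserts after position(s) 3, 8: legifasubig
2. k -> g, p -> b, s -> z, t -> d / V _ V: fires at position(s) 7: legifazubig
3. v -> f, z -> s / _ #: no change
surface: legifazubig

cell TOR=du, NUM=zo:
underlying: legfa-bz-gi
1. 0 -> i / C _ C: inserts after position(s) 3, 6, 7: legifabizigi
2. k -> g, p -> b, s -> z, t -> d / V _ V: no change
3. v -> f, z -> s / _ #: no change
surface: legifabizigi
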